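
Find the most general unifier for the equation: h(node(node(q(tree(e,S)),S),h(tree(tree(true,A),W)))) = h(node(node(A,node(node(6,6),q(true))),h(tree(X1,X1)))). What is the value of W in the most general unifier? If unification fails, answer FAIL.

Decompose h/1: node(node(q(tree(e,S)),S),h(tree(tree(true,A),W))) = node(node(A,node(node(6,6),q(true))),h(tree(X1,X1))).
Decompose node/2: node(q(tree(e,S)),S) = node(A,node(node(6,6),q(true))),  h(tree(tree(true,A),W)) = h(tree(X1,X1)).
Decompose node/2: q(tree(e,S)) = A,  S = node(node(6,6),q(true)).
Bind A := q(tree(e,S)); substituting into the one remaining equation that mentions A gives: h(tree(tree(true,q(tree(e,S))),W)) = h(tree(X1,X1)).
Bind S := node(node(6,6),q(true)); substituting into the remaining equation gives: h(tree(tree(true,q(tree(e,node(node(6,6),q(true))))),W)) = h(tree(X1,X1)). Substituting into the earlier binding gives A := q(tree(e,node(node(6,6),q(true)))).
Decompose h/1: tree(tree(true,q(tree(e,node(node(6,6),q(true))))),W) = tree(X1,X1).
Decompose tree/2: tree(true,q(tree(e,node(node(6,6),q(true))))) = X1,  W = X1.
Bind X1 := tree(true,q(tree(e,node(node(6,6),q(true))))); substituting into the remaining equation gives: W = tree(true,q(tree(e,node(node(6,6),q(true))))).
Bind W := tree(true,q(tree(e,node(node(6,6),q(true))))).
MGU = { A := q(tree(e,node(node(6,6),q(true)))), S := node(node(6,6),q(true)), X1 := tree(true,q(tree(e,node(node(6,6),q(true))))), W := tree(true,q(tree(e,node(node(6,6),q(true))))) }, so W := tree(true,q(tree(e,node(node(6,6),q(true))))).

tree(true,q(tree(e,node(node(6,6),q(true)))))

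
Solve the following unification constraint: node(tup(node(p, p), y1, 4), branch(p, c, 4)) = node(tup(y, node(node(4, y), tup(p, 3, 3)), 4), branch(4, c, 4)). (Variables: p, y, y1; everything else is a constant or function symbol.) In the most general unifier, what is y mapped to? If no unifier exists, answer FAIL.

Decompose node/2: tup(node(p, p), y1, 4) = tup(y, node(node(4, y), tup(p, 3, 3)), 4),  branch(p, c, 4) = branch(4, c, 4).
Decompose tup/3: node(p, p) = y,  y1 = node(node(4, y), tup(p, 3, 3)),  4 = 4.
Bind y := node(p, p); substituting into the one remaining equation that mentions y gives: y1 = node(node(4, node(p, p)), tup(p, 3, 3)).
Bind y1 := node(node(4, node(p, p)), tup(p, 3, 3)); no other remaining equation mentions y1.
Delete trivial equation 4 = 4.
Decompose branch/3: p = 4,  c = c,  4 = 4.
Bind p := 4; no other remaining equation mentions p. Substituting into the earlier bindings gives y := node(4, 4), y1 := node(node(4, node(4, 4)), tup(4, 3, 3)).
Delete trivial equation c = c.
Delete trivial equation 4 = 4.
MGU = { y := node(4, 4), y1 := node(node(4, node(4, 4)), tup(4, 3, 3)), p := 4 }, so y := node(4, 4).

node(4, 4)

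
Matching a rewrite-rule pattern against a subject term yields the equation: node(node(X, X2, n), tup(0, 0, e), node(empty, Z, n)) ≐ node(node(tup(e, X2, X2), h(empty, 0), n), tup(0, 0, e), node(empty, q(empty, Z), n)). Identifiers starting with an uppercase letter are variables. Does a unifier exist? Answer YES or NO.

Decompose node/3: node(X, X2, n) ≐ node(tup(e, X2, X2), h(empty, 0), n),  tup(0, 0, e) ≐ tup(0, 0, e),  node(empty, Z, n) ≐ node(empty, q(empty, Z), n).
Decompose node/3: X ≐ tup(e, X2, X2),  X2 ≐ h(empty, 0),  n ≐ n.
Bind X := tup(e, X2, X2); no other remaining equation mentions X.
Bind X2 := h(empty, 0); no other remaining equation mentions X2. Substituting into the earlier binding gives X := tup(e, h(empty, 0), h(empty, 0)).
Delete trivial equation n ≐ n.
Delete trivial equation tup(0, 0, e) ≐ tup(0, 0, e).
Decompose node/3: empty ≐ empty,  Z ≐ q(empty, Z),  n ≐ n.
Delete trivial equation empty ≐ empty.
Occurs check fails: Z occurs in q(empty, Z); the equation Z ≐ q(empty, Z) has no finite solution.

NO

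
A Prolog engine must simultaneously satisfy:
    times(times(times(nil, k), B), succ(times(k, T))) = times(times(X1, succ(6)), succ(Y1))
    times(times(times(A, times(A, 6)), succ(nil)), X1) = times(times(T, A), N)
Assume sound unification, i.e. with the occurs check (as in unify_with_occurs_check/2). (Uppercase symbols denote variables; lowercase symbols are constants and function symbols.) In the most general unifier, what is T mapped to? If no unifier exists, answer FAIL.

times(succ(nil), times(succ(nil), 6))

Decompose times/2: times(times(nil, k), B) = times(X1, succ(6)),  succ(times(k, T)) = succ(Y1).
Decompose times/2: times(nil, k) = X1,  B = succ(6).
Bind X1 := times(nil, k); substituting into the one remaining equation that mentions X1 gives: times(times(times(A, times(A, 6)), succ(nil)), times(nil, k)) = times(times(T, A), N).
Bind B := succ(6); no other remaining equation mentions B.
Decompose succ/1: times(k, T) = Y1.
Bind Y1 := times(k, T); no other remaining equation mentions Y1.
Decompose times/2: times(times(A, times(A, 6)), succ(nil)) = times(T, A),  times(nil, k) = N.
Decompose times/2: times(A, times(A, 6)) = T,  succ(nil) = A.
Bind T := times(A, times(A, 6)); no other remaining equation mentions T. Substituting into the earlier binding gives Y1 := times(k, times(A, times(A, 6))).
Bind A := succ(nil); no other remaining equation mentions A. Substituting into the earlier bindings gives Y1 := times(k, times(succ(nil), times(succ(nil), 6))), T := times(succ(nil), times(succ(nil), 6)).
Bind N := times(nil, k).
MGU = { X1 = times(nil, k), B = succ(6), Y1 = times(k, times(succ(nil), times(succ(nil), 6))), T = times(succ(nil), times(succ(nil), 6)), A = succ(nil), N = times(nil, k) }, so T = times(succ(nil), times(succ(nil), 6)).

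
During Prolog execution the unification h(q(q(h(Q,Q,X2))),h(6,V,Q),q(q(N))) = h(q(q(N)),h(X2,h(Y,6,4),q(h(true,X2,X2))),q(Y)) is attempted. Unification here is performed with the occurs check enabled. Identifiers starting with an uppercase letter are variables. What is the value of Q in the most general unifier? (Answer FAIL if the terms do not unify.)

Decompose h/3: q(q(h(Q,Q,X2))) = q(q(N)),  h(6,V,Q) = h(X2,h(Y,6,4),q(h(true,X2,X2))),  q(q(N)) = q(Y).
Decompose q/1: q(h(Q,Q,X2)) = q(N).
Decompose q/1: h(Q,Q,X2) = N.
Bind N := h(Q,Q,X2); substituting into the one remaining equation that mentions N gives: q(q(h(Q,Q,X2))) = q(Y).
Decompose h/3: 6 = X2,  V = h(Y,6,4),  Q = q(h(true,X2,X2)).
Bind X2 := 6; substituting into the 2 remaining equations that mention X2 gives: Q = q(h(true,6,6)),  q(q(h(Q,Q,6))) = q(Y). Substituting into the earlier binding gives N := h(Q,Q,6).
Bind V := h(Y,6,4); no other remaining equation mentions V.
Bind Q := q(h(true,6,6)); substituting into the remaining equation gives: q(q(h(q(h(true,6,6)),q(h(true,6,6)),6))) = q(Y). Substituting into the earlier binding gives N := h(q(h(true,6,6)),q(h(true,6,6)),6).
Decompose q/1: q(h(q(h(true,6,6)),q(h(true,6,6)),6)) = Y.
Bind Y := q(h(q(h(true,6,6)),q(h(true,6,6)),6)). Substituting into the earlier binding gives V := h(q(h(q(h(true,6,6)),q(h(true,6,6)),6)),6,4).
MGU = { N -> h(q(h(true,6,6)),q(h(true,6,6)),6), X2 -> 6, V -> h(q(h(q(h(true,6,6)),q(h(true,6,6)),6)),6,4), Q -> q(h(true,6,6)), Y -> q(h(q(h(true,6,6)),q(h(true,6,6)),6)) }, so Q -> q(h(true,6,6)).

q(h(true,6,6))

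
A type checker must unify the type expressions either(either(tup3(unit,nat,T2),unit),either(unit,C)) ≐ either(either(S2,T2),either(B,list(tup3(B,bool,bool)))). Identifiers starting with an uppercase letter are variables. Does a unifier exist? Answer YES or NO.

YES

Decompose either/2: either(tup3(unit,nat,T2),unit) ≐ either(S2,T2),  either(unit,C) ≐ either(B,list(tup3(B,bool,bool))).
Decompose either/2: tup3(unit,nat,T2) ≐ S2,  unit ≐ T2.
Bind S2 := tup3(unit,nat,T2); no other remaining equation mentions S2.
Bind T2 := unit; no other remaining equation mentions T2. Substituting into the earlier binding gives S2 := tup3(unit,nat,unit).
Decompose either/2: unit ≐ B,  C ≐ list(tup3(B,bool,bool)).
Bind B := unit; substituting into the remaining equation gives: C ≐ list(tup3(unit,bool,bool)).
Bind C := list(tup3(unit,bool,bool)).
No equations remain and no clash or occurs-check failure arose, so a unifier exists.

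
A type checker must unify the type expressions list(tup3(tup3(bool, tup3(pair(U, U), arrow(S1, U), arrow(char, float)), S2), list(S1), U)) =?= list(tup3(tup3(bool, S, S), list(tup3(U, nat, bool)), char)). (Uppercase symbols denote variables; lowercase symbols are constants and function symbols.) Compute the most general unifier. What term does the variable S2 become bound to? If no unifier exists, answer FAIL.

Decompose list/1: tup3(tup3(bool, tup3(pair(U, U), arrow(S1, U), arrow(char, float)), S2), list(S1), U) =?= tup3(tup3(bool, S, S), list(tup3(U, nat, bool)), char).
Decompose tup3/3: tup3(bool, tup3(pair(U, U), arrow(S1, U), arrow(char, float)), S2) =?= tup3(bool, S, S),  list(S1) =?= list(tup3(U, nat, bool)),  U =?= char.
Decompose tup3/3: bool =?= bool,  tup3(pair(U, U), arrow(S1, U), arrow(char, float)) =?= S,  S2 =?= S.
Delete trivial equation bool =?= bool.
Bind S := tup3(pair(U, U), arrow(S1, U), arrow(char, float)); substituting into the one remaining equation that mentions S gives: S2 =?= tup3(pair(U, U), arrow(S1, U), arrow(char, float)).
Bind S2 := tup3(pair(U, U), arrow(S1, U), arrow(char, float)); no other remaining equation mentions S2.
Decompose list/1: S1 =?= tup3(U, nat, bool).
Bind S1 := tup3(U, nat, bool); no other remaining equation mentions S1. Substituting into the earlier bindings gives S := tup3(pair(U, U), arrow(tup3(U, nat, bool), U), arrow(char, float)), S2 := tup3(pair(U, U), arrow(tup3(U, nat, bool), U), arrow(char, float)).
Bind U := char. Substituting into the earlier bindings gives S := tup3(pair(char, char), arrow(tup3(char, nat, bool), char), arrow(char, float)), S2 := tup3(pair(char, char), arrow(tup3(char, nat, bool), char), arrow(char, float)), S1 := tup3(char, nat, bool).
MGU = { S -> tup3(pair(char, char), arrow(tup3(char, nat, bool), char), arrow(char, float)), S2 -> tup3(pair(char, char), arrow(tup3(char, nat, bool), char), arrow(char, float)), S1 -> tup3(char, nat, bool), U -> char }, so S2 -> tup3(pair(char, char), arrow(tup3(char, nat, bool), char), arrow(char, float)).

tup3(pair(char, char), arrow(tup3(char, nat, bool), char), arrow(char, float))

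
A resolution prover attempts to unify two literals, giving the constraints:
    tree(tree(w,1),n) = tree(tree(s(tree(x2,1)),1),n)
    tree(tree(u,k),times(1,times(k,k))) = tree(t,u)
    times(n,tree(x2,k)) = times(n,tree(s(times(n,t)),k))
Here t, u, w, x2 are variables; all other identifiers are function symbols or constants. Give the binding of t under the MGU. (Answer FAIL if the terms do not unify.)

tree(times(1,times(k,k)),k)

Decompose tree/2: tree(w,1) = tree(s(tree(x2,1)),1),  n = n.
Decompose tree/2: w = s(tree(x2,1)),  1 = 1.
Bind w := s(tree(x2,1)); no other remaining equation mentions w.
Delete trivial equation 1 = 1.
Delete trivial equation n = n.
Decompose tree/2: tree(u,k) = t,  times(1,times(k,k)) = u.
Bind t := tree(u,k); substituting into the one remaining equation that mentions t gives: times(n,tree(x2,k)) = times(n,tree(s(times(n,tree(u,k))),k)).
Bind u := times(1,times(k,k)); substituting into the remaining equation gives: times(n,tree(x2,k)) = times(n,tree(s(times(n,tree(times(1,times(k,k)),k))),k)). Substituting into the earlier binding gives t := tree(times(1,times(k,k)),k).
Decompose times/2: n = n,  tree(x2,k) = tree(s(times(n,tree(times(1,times(k,k)),k))),k).
Delete trivial equation n = n.
Decompose tree/2: x2 = s(times(n,tree(times(1,times(k,k)),k))),  k = k.
Bind x2 := s(times(n,tree(times(1,times(k,k)),k))); no other remaining equation mentions x2. Substituting into the earlier binding gives w := s(tree(s(times(n,tree(times(1,times(k,k)),k))),1)).
Delete trivial equation k = k.
MGU = { w ↦ s(tree(s(times(n,tree(times(1,times(k,k)),k))),1)), t ↦ tree(times(1,times(k,k)),k), u ↦ times(1,times(k,k)), x2 ↦ s(times(n,tree(times(1,times(k,k)),k))) }, so t ↦ tree(times(1,times(k,k)),k).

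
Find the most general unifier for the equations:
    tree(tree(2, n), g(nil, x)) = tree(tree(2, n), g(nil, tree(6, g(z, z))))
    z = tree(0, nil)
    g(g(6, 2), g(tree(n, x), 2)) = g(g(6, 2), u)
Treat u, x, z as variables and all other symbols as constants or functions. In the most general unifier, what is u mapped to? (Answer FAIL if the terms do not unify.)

Decompose tree/2: tree(2, n) = tree(2, n),  g(nil, x) = g(nil, tree(6, g(z, z))).
Delete trivial equation tree(2, n) = tree(2, n).
Decompose g/2: nil = nil,  x = tree(6, g(z, z)).
Delete trivial equation nil = nil.
Bind x := tree(6, g(z, z)); substituting into the one remaining equation that mentions x gives: g(g(6, 2), g(tree(n, tree(6, g(z, z))), 2)) = g(g(6, 2), u).
Bind z := tree(0, nil); substituting into the remaining equation gives: g(g(6, 2), g(tree(n, tree(6, g(tree(0, nil), tree(0, nil)))), 2)) = g(g(6, 2), u). Substituting into the earlier binding gives x := tree(6, g(tree(0, nil), tree(0, nil))).
Decompose g/2: g(6, 2) = g(6, 2),  g(tree(n, tree(6, g(tree(0, nil), tree(0, nil)))), 2) = u.
Delete trivial equation g(6, 2) = g(6, 2).
Bind u := g(tree(n, tree(6, g(tree(0, nil), tree(0, nil)))), 2).
MGU = { x := tree(6, g(tree(0, nil), tree(0, nil))), z := tree(0, nil), u := g(tree(n, tree(6, g(tree(0, nil), tree(0, nil)))), 2) }, so u := g(tree(n, tree(6, g(tree(0, nil), tree(0, nil)))), 2).

g(tree(n, tree(6, g(tree(0, nil), tree(0, nil)))), 2)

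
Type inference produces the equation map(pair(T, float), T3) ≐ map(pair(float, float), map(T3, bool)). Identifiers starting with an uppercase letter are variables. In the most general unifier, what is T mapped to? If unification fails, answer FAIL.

Decompose map/2: pair(T, float) ≐ pair(float, float),  T3 ≐ map(T3, bool).
Decompose pair/2: T ≐ float,  float ≐ float.
Bind T := float; no other remaining equation mentions T.
Delete trivial equation float ≐ float.
Occurs check fails: T3 occurs in map(T3, bool); the equation T3 ≐ map(T3, bool) has no finite solution.

FAIL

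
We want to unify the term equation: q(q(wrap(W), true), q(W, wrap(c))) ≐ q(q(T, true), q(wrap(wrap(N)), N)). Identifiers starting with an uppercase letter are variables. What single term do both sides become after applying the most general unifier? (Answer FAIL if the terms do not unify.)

Decompose q/2: q(wrap(W), true) ≐ q(T, true),  q(W, wrap(c)) ≐ q(wrap(wrap(N)), N).
Decompose q/2: wrap(W) ≐ T,  true ≐ true.
Bind T := wrap(W); no other remaining equation mentions T.
Delete trivial equation true ≐ true.
Decompose q/2: W ≐ wrap(wrap(N)),  wrap(c) ≐ N.
Bind W := wrap(wrap(N)); no other remaining equation mentions W. Substituting into the earlier binding gives T := wrap(wrap(wrap(N))).
Bind N := wrap(c). Substituting into the earlier bindings gives T := wrap(wrap(wrap(wrap(c)))), W := wrap(wrap(wrap(c))).
Applying the MGU to either side gives q(q(wrap(wrap(wrap(wrap(c)))), true), q(wrap(wrap(wrap(c))), wrap(c))).

q(q(wrap(wrap(wrap(wrap(c)))), true), q(wrap(wrap(wrap(c))), wrap(c)))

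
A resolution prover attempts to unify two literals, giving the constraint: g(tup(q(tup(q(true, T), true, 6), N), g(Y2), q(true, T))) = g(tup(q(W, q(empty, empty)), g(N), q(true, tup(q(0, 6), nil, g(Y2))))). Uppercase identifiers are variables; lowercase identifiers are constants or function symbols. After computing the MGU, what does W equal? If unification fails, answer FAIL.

Decompose g/1: tup(q(tup(q(true, T), true, 6), N), g(Y2), q(true, T)) = tup(q(W, q(empty, empty)), g(N), q(true, tup(q(0, 6), nil, g(Y2)))).
Decompose tup/3: q(tup(q(true, T), true, 6), N) = q(W, q(empty, empty)),  g(Y2) = g(N),  q(true, T) = q(true, tup(q(0, 6), nil, g(Y2))).
Decompose q/2: tup(q(true, T), true, 6) = W,  N = q(empty, empty).
Bind W := tup(q(true, T), true, 6); no other remaining equation mentions W.
Bind N := q(empty, empty); substituting into the one remaining equation that mentions N gives: g(Y2) = g(q(empty, empty)).
Decompose g/1: Y2 = q(empty, empty).
Bind Y2 := q(empty, empty); substituting into the remaining equation gives: q(true, T) = q(true, tup(q(0, 6), nil, g(q(empty, empty)))).
Decompose q/2: true = true,  T = tup(q(0, 6), nil, g(q(empty, empty))).
Delete trivial equation true = true.
Bind T := tup(q(0, 6), nil, g(q(empty, empty))). Substituting into the earlier binding gives W := tup(q(true, tup(q(0, 6), nil, g(q(empty, empty)))), true, 6).
MGU = { W ↦ tup(q(true, tup(q(0, 6), nil, g(q(empty, empty)))), true, 6), N ↦ q(empty, empty), Y2 ↦ q(empty, empty), T ↦ tup(q(0, 6), nil, g(q(empty, empty))) }, so W ↦ tup(q(true, tup(q(0, 6), nil, g(q(empty, empty)))), true, 6).

tup(q(true, tup(q(0, 6), nil, g(q(empty, empty)))), true, 6)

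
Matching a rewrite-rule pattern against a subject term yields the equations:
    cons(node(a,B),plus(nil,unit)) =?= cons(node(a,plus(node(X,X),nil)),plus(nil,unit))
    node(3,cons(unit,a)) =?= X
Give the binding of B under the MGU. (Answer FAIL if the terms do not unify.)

Decompose cons/2: node(a,B) =?= node(a,plus(node(X,X),nil)),  plus(nil,unit) =?= plus(nil,unit).
Decompose node/2: a =?= a,  B =?= plus(node(X,X),nil).
Delete trivial equation a =?= a.
Bind B := plus(node(X,X),nil); no other remaining equation mentions B.
Delete trivial equation plus(nil,unit) =?= plus(nil,unit).
Bind X := node(3,cons(unit,a)). Substituting into the earlier binding gives B := plus(node(node(3,cons(unit,a)),node(3,cons(unit,a))),nil).
MGU = { B := plus(node(node(3,cons(unit,a)),node(3,cons(unit,a))),nil), X := node(3,cons(unit,a)) }, so B := plus(node(node(3,cons(unit,a)),node(3,cons(unit,a))),nil).

plus(node(node(3,cons(unit,a)),node(3,cons(unit,a))),nil)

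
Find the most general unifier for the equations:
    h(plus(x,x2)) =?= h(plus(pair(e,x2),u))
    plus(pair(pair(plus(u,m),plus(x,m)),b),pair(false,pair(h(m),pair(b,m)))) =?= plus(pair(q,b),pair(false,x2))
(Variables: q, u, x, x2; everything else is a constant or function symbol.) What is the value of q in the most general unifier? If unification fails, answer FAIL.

Decompose h/1: plus(x,x2) =?= plus(pair(e,x2),u).
Decompose plus/2: x =?= pair(e,x2),  x2 =?= u.
Bind x := pair(e,x2); substituting into the one remaining equation that mentions x gives: plus(pair(pair(plus(u,m),plus(pair(e,x2),m)),b),pair(false,pair(h(m),pair(b,m)))) =?= plus(pair(q,b),pair(false,x2)).
Bind x2 := u; substituting into the remaining equation gives: plus(pair(pair(plus(u,m),plus(pair(e,u),m)),b),pair(false,pair(h(m),pair(b,m)))) =?= plus(pair(q,b),pair(false,u)). Substituting into the earlier binding gives x := pair(e,u).
Decompose plus/2: pair(pair(plus(u,m),plus(pair(e,u),m)),b) =?= pair(q,b),  pair(false,pair(h(m),pair(b,m))) =?= pair(false,u).
Decompose pair/2: pair(plus(u,m),plus(pair(e,u),m)) =?= q,  b =?= b.
Bind q := pair(plus(u,m),plus(pair(e,u),m)); no other remaining equation mentions q.
Delete trivial equation b =?= b.
Decompose pair/2: false =?= false,  pair(h(m),pair(b,m)) =?= u.
Delete trivial equation false =?= false.
Bind u := pair(h(m),pair(b,m)). Substituting into the earlier bindings gives x := pair(e,pair(h(m),pair(b,m))), x2 := pair(h(m),pair(b,m)), q := pair(plus(pair(h(m),pair(b,m)),m),plus(pair(e,pair(h(m),pair(b,m))),m)).
MGU = { x -> pair(e,pair(h(m),pair(b,m))), x2 -> pair(h(m),pair(b,m)), q -> pair(plus(pair(h(m),pair(b,m)),m),plus(pair(e,pair(h(m),pair(b,m))),m)), u -> pair(h(m),pair(b,m)) }, so q -> pair(plus(pair(h(m),pair(b,m)),m),plus(pair(e,pair(h(m),pair(b,m))),m)).

pair(plus(pair(h(m),pair(b,m)),m),plus(pair(e,pair(h(m),pair(b,m))),m))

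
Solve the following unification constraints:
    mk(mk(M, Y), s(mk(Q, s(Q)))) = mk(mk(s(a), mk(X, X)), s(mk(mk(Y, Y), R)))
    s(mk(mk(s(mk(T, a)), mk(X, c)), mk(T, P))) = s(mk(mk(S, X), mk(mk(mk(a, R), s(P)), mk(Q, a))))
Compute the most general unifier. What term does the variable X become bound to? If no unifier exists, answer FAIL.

Decompose mk/2: mk(M, Y) = mk(s(a), mk(X, X)),  s(mk(Q, s(Q))) = s(mk(mk(Y, Y), R)).
Decompose mk/2: M = s(a),  Y = mk(X, X).
Bind M := s(a); no other remaining equation mentions M.
Bind Y := mk(X, X); substituting into the one remaining equation that mentions Y gives: s(mk(Q, s(Q))) = s(mk(mk(mk(X, X), mk(X, X)), R)).
Decompose s/1: mk(Q, s(Q)) = mk(mk(mk(X, X), mk(X, X)), R).
Decompose mk/2: Q = mk(mk(X, X), mk(X, X)),  s(Q) = R.
Bind Q := mk(mk(X, X), mk(X, X)); substituting into the remaining equations gives: s(mk(mk(X, X), mk(X, X))) = R,  s(mk(mk(s(mk(T, a)), mk(X, c)), mk(T, P))) = s(mk(mk(S, X), mk(mk(mk(a, R), s(P)), mk(mk(mk(X, X), mk(X, X)), a)))).
Bind R := s(mk(mk(X, X), mk(X, X))); substituting into the remaining equation gives: s(mk(mk(s(mk(T, a)), mk(X, c)), mk(T, P))) = s(mk(mk(S, X), mk(mk(mk(a, s(mk(mk(X, X), mk(X, X)))), s(P)), mk(mk(mk(X, X), mk(X, X)), a)))).
Decompose s/1: mk(mk(s(mk(T, a)), mk(X, c)), mk(T, P)) = mk(mk(S, X), mk(mk(mk(a, s(mk(mk(X, X), mk(X, X)))), s(P)), mk(mk(mk(X, X), mk(X, X)), a))).
Decompose mk/2: mk(s(mk(T, a)), mk(X, c)) = mk(S, X),  mk(T, P) = mk(mk(mk(a, s(mk(mk(X, X), mk(X, X)))), s(P)), mk(mk(mk(X, X), mk(X, X)), a)).
Decompose mk/2: s(mk(T, a)) = S,  mk(X, c) = X.
Bind S := s(mk(T, a)); no other remaining equation mentions S.
Occurs check fails: X occurs in mk(X, c); the equation X = mk(X, c) has no finite solution.

FAIL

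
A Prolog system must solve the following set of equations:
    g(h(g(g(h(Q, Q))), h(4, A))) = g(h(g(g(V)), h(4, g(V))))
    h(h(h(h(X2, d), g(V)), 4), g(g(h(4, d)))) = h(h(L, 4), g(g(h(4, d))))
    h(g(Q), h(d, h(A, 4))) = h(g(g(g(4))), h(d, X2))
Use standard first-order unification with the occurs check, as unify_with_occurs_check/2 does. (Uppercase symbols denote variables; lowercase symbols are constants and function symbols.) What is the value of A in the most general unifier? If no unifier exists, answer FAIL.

g(h(g(g(4)), g(g(4))))

Decompose g/1: h(g(g(h(Q, Q))), h(4, A)) = h(g(g(V)), h(4, g(V))).
Decompose h/2: g(g(h(Q, Q))) = g(g(V)),  h(4, A) = h(4, g(V)).
Decompose g/1: g(h(Q, Q)) = g(V).
Decompose g/1: h(Q, Q) = V.
Bind V := h(Q, Q); substituting into the 2 remaining equations that mention V gives: h(4, A) = h(4, g(h(Q, Q))),  h(h(h(h(X2, d), g(h(Q, Q))), 4), g(g(h(4, d)))) = h(h(L, 4), g(g(h(4, d)))).
Decompose h/2: 4 = 4,  A = g(h(Q, Q)).
Delete trivial equation 4 = 4.
Bind A := g(h(Q, Q)); substituting into the one remaining equation that mentions A gives: h(g(Q), h(d, h(g(h(Q, Q)), 4))) = h(g(g(g(4))), h(d, X2)).
Decompose h/2: h(h(h(X2, d), g(h(Q, Q))), 4) = h(L, 4),  g(g(h(4, d))) = g(g(h(4, d))).
Decompose h/2: h(h(X2, d), g(h(Q, Q))) = L,  4 = 4.
Bind L := h(h(X2, d), g(h(Q, Q))); no other remaining equation mentions L.
Delete trivial equation 4 = 4.
Delete trivial equation g(g(h(4, d))) = g(g(h(4, d))).
Decompose h/2: g(Q) = g(g(g(4))),  h(d, h(g(h(Q, Q)), 4)) = h(d, X2).
Decompose g/1: Q = g(g(4)).
Bind Q := g(g(4)); substituting into the remaining equation gives: h(d, h(g(h(g(g(4)), g(g(4)))), 4)) = h(d, X2). Substituting into the earlier bindings gives V := h(g(g(4)), g(g(4))), A := g(h(g(g(4)), g(g(4)))), L := h(h(X2, d), g(h(g(g(4)), g(g(4))))).
Decompose h/2: d = d,  h(g(h(g(g(4)), g(g(4)))), 4) = X2.
Delete trivial equation d = d.
Bind X2 := h(g(h(g(g(4)), g(g(4)))), 4). Substituting into the earlier binding gives L := h(h(h(g(h(g(g(4)), g(g(4)))), 4), d), g(h(g(g(4)), g(g(4))))).
MGU = { V ↦ h(g(g(4)), g(g(4))), A ↦ g(h(g(g(4)), g(g(4)))), L ↦ h(h(h(g(h(g(g(4)), g(g(4)))), 4), d), g(h(g(g(4)), g(g(4))))), Q ↦ g(g(4)), X2 ↦ h(g(h(g(g(4)), g(g(4)))), 4) }, so A ↦ g(h(g(g(4)), g(g(4)))).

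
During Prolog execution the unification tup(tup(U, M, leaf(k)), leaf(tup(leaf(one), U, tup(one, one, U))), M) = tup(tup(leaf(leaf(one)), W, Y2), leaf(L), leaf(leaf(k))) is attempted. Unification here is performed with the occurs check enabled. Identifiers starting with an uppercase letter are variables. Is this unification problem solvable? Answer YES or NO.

YES

Decompose tup/3: tup(U, M, leaf(k)) = tup(leaf(leaf(one)), W, Y2),  leaf(tup(leaf(one), U, tup(one, one, U))) = leaf(L),  M = leaf(leaf(k)).
Decompose tup/3: U = leaf(leaf(one)),  M = W,  leaf(k) = Y2.
Bind U := leaf(leaf(one)); substituting into the one remaining equation that mentions U gives: leaf(tup(leaf(one), leaf(leaf(one)), tup(one, one, leaf(leaf(one))))) = leaf(L).
Bind M := W; substituting into the one remaining equation that mentions M gives: W = leaf(leaf(k)).
Bind Y2 := leaf(k); no other remaining equation mentions Y2.
Decompose leaf/1: tup(leaf(one), leaf(leaf(one)), tup(one, one, leaf(leaf(one)))) = L.
Bind L := tup(leaf(one), leaf(leaf(one)), tup(one, one, leaf(leaf(one)))); no other remaining equation mentions L.
Bind W := leaf(leaf(k)). Substituting into the earlier binding gives M := leaf(leaf(k)).
No equations remain and no clash or occurs-check failure arose, so a unifier exists.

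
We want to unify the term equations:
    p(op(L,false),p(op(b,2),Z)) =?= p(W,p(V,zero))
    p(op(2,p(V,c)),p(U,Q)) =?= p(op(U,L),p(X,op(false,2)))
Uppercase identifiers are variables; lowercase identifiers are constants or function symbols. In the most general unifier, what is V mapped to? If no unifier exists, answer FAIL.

Decompose p/2: op(L,false) =?= W,  p(op(b,2),Z) =?= p(V,zero).
Bind W := op(L,false); no other remaining equation mentions W.
Decompose p/2: op(b,2) =?= V,  Z =?= zero.
Bind V := op(b,2); substituting into the one remaining equation that mentions V gives: p(op(2,p(op(b,2),c)),p(U,Q)) =?= p(op(U,L),p(X,op(false,2))).
Bind Z := zero; no other remaining equation mentions Z.
Decompose p/2: op(2,p(op(b,2),c)) =?= op(U,L),  p(U,Q) =?= p(X,op(false,2)).
Decompose op/2: 2 =?= U,  p(op(b,2),c) =?= L.
Bind U := 2; substituting into the one remaining equation that mentions U gives: p(2,Q) =?= p(X,op(false,2)).
Bind L := p(op(b,2),c); no other remaining equation mentions L. Substituting into the earlier binding gives W := op(p(op(b,2),c),false).
Decompose p/2: 2 =?= X,  Q =?= op(false,2).
Bind X := 2; no other remaining equation mentions X.
Bind Q := op(false,2).
MGU = { W -> op(p(op(b,2),c),false), V -> op(b,2), Z -> zero, U -> 2, L -> p(op(b,2),c), X -> 2, Q -> op(false,2) }, so V -> op(b,2).

op(b,2)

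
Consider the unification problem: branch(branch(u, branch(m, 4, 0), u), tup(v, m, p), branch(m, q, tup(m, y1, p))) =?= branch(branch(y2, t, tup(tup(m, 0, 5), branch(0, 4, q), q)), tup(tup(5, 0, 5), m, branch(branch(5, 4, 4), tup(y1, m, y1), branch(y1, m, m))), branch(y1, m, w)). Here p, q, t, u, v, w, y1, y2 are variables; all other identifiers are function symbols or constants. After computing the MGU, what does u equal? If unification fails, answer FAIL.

tup(tup(m, 0, 5), branch(0, 4, m), m)

Decompose branch/3: branch(u, branch(m, 4, 0), u) =?= branch(y2, t, tup(tup(m, 0, 5), branch(0, 4, q), q)),  tup(v, m, p) =?= tup(tup(5, 0, 5), m, branch(branch(5, 4, 4), tup(y1, m, y1), branch(y1, m, m))),  branch(m, q, tup(m, y1, p)) =?= branch(y1, m, w).
Decompose branch/3: u =?= y2,  branch(m, 4, 0) =?= t,  u =?= tup(tup(m, 0, 5), branch(0, 4, q), q).
Bind u := y2; substituting into the one remaining equation that mentions u gives: y2 =?= tup(tup(m, 0, 5), branch(0, 4, q), q).
Bind t := branch(m, 4, 0); no other remaining equation mentions t.
Bind y2 := tup(tup(m, 0, 5), branch(0, 4, q), q); no other remaining equation mentions y2. Substituting into the earlier binding gives u := tup(tup(m, 0, 5), branch(0, 4, q), q).
Decompose tup/3: v =?= tup(5, 0, 5),  m =?= m,  p =?= branch(branch(5, 4, 4), tup(y1, m, y1), branch(y1, m, m)).
Bind v := tup(5, 0, 5); no other remaining equation mentions v.
Delete trivial equation m =?= m.
Bind p := branch(branch(5, 4, 4), tup(y1, m, y1), branch(y1, m, m)); substituting into the remaining equation gives: branch(m, q, tup(m, y1, branch(branch(5, 4, 4), tup(y1, m, y1), branch(y1, m, m)))) =?= branch(y1, m, w).
Decompose branch/3: m =?= y1,  q =?= m,  tup(m, y1, branch(branch(5, 4, 4), tup(y1, m, y1), branch(y1, m, m))) =?= w.
Bind y1 := m; substituting into the one remaining equation that mentions y1 gives: tup(m, m, branch(branch(5, 4, 4), tup(m, m, m), branch(m, m, m))) =?= w. Substituting into the earlier binding gives p := branch(branch(5, 4, 4), tup(m, m, m), branch(m, m, m)).
Bind q := m; no other remaining equation mentions q. Substituting into the earlier bindings gives u := tup(tup(m, 0, 5), branch(0, 4, m), m), y2 := tup(tup(m, 0, 5), branch(0, 4, m), m).
Bind w := tup(m, m, branch(branch(5, 4, 4), tup(m, m, m), branch(m, m, m))).
MGU = { u -> tup(tup(m, 0, 5), branch(0, 4, m), m), t -> branch(m, 4, 0), y2 -> tup(tup(m, 0, 5), branch(0, 4, m), m), v -> tup(5, 0, 5), p -> branch(branch(5, 4, 4), tup(m, m, m), branch(m, m, m)), y1 -> m, q -> m, w -> tup(m, m, branch(branch(5, 4, 4), tup(m, m, m), branch(m, m, m))) }, so u -> tup(tup(m, 0, 5), branch(0, 4, m), m).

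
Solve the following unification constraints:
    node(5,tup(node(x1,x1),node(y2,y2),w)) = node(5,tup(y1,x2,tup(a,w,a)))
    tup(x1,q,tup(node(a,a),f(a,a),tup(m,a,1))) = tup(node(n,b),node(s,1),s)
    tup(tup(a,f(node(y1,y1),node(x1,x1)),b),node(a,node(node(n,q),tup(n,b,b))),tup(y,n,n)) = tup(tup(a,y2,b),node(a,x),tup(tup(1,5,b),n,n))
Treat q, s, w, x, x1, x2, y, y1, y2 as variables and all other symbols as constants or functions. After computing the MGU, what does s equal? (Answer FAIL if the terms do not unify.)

FAIL

Decompose node/2: 5 = 5,  tup(node(x1,x1),node(y2,y2),w) = tup(y1,x2,tup(a,w,a)).
Delete trivial equation 5 = 5.
Decompose tup/3: node(x1,x1) = y1,  node(y2,y2) = x2,  w = tup(a,w,a).
Bind y1 := node(x1,x1); substituting into the one remaining equation that mentions y1 gives: tup(tup(a,f(node(node(x1,x1),node(x1,x1)),node(x1,x1)),b),node(a,node(node(n,q),tup(n,b,b))),tup(y,n,n)) = tup(tup(a,y2,b),node(a,x),tup(tup(1,5,b),n,n)).
Bind x2 := node(y2,y2); no other remaining equation mentions x2.
Occurs check fails: w occurs in tup(a,w,a); the equation w = tup(a,w,a) has no finite solution.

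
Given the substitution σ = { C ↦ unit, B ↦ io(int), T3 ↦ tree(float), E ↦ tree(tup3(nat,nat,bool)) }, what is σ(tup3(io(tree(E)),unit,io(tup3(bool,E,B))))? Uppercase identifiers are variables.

tup3(io(tree(tree(tup3(nat,nat,bool)))),unit,io(tup3(bool,tree(tup3(nat,nat,bool)),io(int))))

Replace each occurrence of B with io(int).
Replace each occurrence of E with tree(tup3(nat,nat,bool)).
Result: tup3(io(tree(tree(tup3(nat,nat,bool)))),unit,io(tup3(bool,tree(tup3(nat,nat,bool)),io(int)))).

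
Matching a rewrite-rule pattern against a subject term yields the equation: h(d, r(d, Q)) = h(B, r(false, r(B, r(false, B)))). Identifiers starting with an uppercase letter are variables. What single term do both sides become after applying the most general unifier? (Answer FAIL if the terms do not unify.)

Decompose h/2: d = B,  r(d, Q) = r(false, r(B, r(false, B))).
Bind B := d; substituting into the remaining equation gives: r(d, Q) = r(false, r(d, r(false, d))).
Decompose r/2: d = false,  Q = r(d, r(false, d)).
Clash: constants d and false differ; no unifier exists.

FAIL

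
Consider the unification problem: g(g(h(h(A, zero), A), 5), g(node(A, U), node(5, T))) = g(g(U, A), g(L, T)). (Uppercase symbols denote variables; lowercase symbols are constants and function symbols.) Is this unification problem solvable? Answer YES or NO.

Decompose g/2: g(h(h(A, zero), A), 5) = g(U, A),  g(node(A, U), node(5, T)) = g(L, T).
Decompose g/2: h(h(A, zero), A) = U,  5 = A.
Bind U := h(h(A, zero), A); substituting into the one remaining equation that mentions U gives: g(node(A, h(h(A, zero), A)), node(5, T)) = g(L, T).
Bind A := 5; substituting into the remaining equation gives: g(node(5, h(h(5, zero), 5)), node(5, T)) = g(L, T). Substituting into the earlier binding gives U := h(h(5, zero), 5).
Decompose g/2: node(5, h(h(5, zero), 5)) = L,  node(5, T) = T.
Bind L := node(5, h(h(5, zero), 5)); no other remaining equation mentions L.
Occurs check fails: T occurs in node(5, T); the equation T = node(5, T) has no finite solution.

NO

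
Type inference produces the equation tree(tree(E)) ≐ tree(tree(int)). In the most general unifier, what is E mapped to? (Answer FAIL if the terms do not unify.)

int

Decompose tree/1: tree(E) ≐ tree(int).
Decompose tree/1: E ≐ int.
Bind E := int.
MGU = { E -> int }, so E -> int.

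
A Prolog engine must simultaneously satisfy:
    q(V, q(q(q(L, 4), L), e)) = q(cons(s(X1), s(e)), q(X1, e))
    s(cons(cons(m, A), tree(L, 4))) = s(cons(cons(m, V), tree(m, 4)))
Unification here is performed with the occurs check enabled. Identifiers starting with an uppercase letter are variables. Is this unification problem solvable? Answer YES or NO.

YES

Decompose q/2: V = cons(s(X1), s(e)),  q(q(q(L, 4), L), e) = q(X1, e).
Bind V := cons(s(X1), s(e)); substituting into the one remaining equation that mentions V gives: s(cons(cons(m, A), tree(L, 4))) = s(cons(cons(m, cons(s(X1), s(e))), tree(m, 4))).
Decompose q/2: q(q(L, 4), L) = X1,  e = e.
Bind X1 := q(q(L, 4), L); substituting into the one remaining equation that mentions X1 gives: s(cons(cons(m, A), tree(L, 4))) = s(cons(cons(m, cons(s(q(q(L, 4), L)), s(e))), tree(m, 4))). Substituting into the earlier binding gives V := cons(s(q(q(L, 4), L)), s(e)).
Delete trivial equation e = e.
Decompose s/1: cons(cons(m, A), tree(L, 4)) = cons(cons(m, cons(s(q(q(L, 4), L)), s(e))), tree(m, 4)).
Decompose cons/2: cons(m, A) = cons(m, cons(s(q(q(L, 4), L)), s(e))),  tree(L, 4) = tree(m, 4).
Decompose cons/2: m = m,  A = cons(s(q(q(L, 4), L)), s(e)).
Delete trivial equation m = m.
Bind A := cons(s(q(q(L, 4), L)), s(e)); no other remaining equation mentions A.
Decompose tree/2: L = m,  4 = 4.
Bind L := m; no other remaining equation mentions L. Substituting into the earlier bindings gives V := cons(s(q(q(m, 4), m)), s(e)), X1 := q(q(m, 4), m), A := cons(s(q(q(m, 4), m)), s(e)).
Delete trivial equation 4 = 4.
No equations remain and no clash or occurs-check failure arose, so a unifier exists.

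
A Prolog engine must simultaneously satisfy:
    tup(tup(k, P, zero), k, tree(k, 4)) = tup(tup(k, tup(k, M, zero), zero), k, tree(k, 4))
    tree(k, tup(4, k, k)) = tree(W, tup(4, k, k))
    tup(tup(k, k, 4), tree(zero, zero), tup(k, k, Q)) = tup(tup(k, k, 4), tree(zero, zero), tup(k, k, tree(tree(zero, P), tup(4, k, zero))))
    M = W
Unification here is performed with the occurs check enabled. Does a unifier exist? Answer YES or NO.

YES

Decompose tup/3: tup(k, P, zero) = tup(k, tup(k, M, zero), zero),  k = k,  tree(k, 4) = tree(k, 4).
Decompose tup/3: k = k,  P = tup(k, M, zero),  zero = zero.
Delete trivial equation k = k.
Bind P := tup(k, M, zero); substituting into the one remaining equation that mentions P gives: tup(tup(k, k, 4), tree(zero, zero), tup(k, k, Q)) = tup(tup(k, k, 4), tree(zero, zero), tup(k, k, tree(tree(zero, tup(k, M, zero)), tup(4, k, zero)))).
Delete trivial equation zero = zero.
Delete trivial equation k = k.
Delete trivial equation tree(k, 4) = tree(k, 4).
Decompose tree/2: k = W,  tup(4, k, k) = tup(4, k, k).
Bind W := k; substituting into the one remaining equation that mentions W gives: M = k.
Delete trivial equation tup(4, k, k) = tup(4, k, k).
Decompose tup/3: tup(k, k, 4) = tup(k, k, 4),  tree(zero, zero) = tree(zero, zero),  tup(k, k, Q) = tup(k, k, tree(tree(zero, tup(k, M, zero)), tup(4, k, zero))).
Delete trivial equation tup(k, k, 4) = tup(k, k, 4).
Delete trivial equation tree(zero, zero) = tree(zero, zero).
Decompose tup/3: k = k,  k = k,  Q = tree(tree(zero, tup(k, M, zero)), tup(4, k, zero)).
Delete trivial equation k = k.
Delete trivial equation k = k.
Bind Q := tree(tree(zero, tup(k, M, zero)), tup(4, k, zero)); no other remaining equation mentions Q.
Bind M := k. Substituting into the earlier bindings gives P := tup(k, k, zero), Q := tree(tree(zero, tup(k, k, zero)), tup(4, k, zero)).
No equations remain and no clash or occurs-check failure arose, so a unifier exists.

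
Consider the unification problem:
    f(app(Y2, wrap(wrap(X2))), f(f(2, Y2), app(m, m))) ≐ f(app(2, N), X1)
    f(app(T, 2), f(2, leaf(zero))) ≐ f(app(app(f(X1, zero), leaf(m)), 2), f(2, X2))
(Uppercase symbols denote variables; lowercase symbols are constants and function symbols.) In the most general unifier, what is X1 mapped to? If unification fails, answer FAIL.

f(f(2, 2), app(m, m))

Decompose f/2: app(Y2, wrap(wrap(X2))) ≐ app(2, N),  f(f(2, Y2), app(m, m)) ≐ X1.
Decompose app/2: Y2 ≐ 2,  wrap(wrap(X2)) ≐ N.
Bind Y2 := 2; substituting into the one remaining equation that mentions Y2 gives: f(f(2, 2), app(m, m)) ≐ X1.
Bind N := wrap(wrap(X2)); no other remaining equation mentions N.
Bind X1 := f(f(2, 2), app(m, m)); substituting into the remaining equation gives: f(app(T, 2), f(2, leaf(zero))) ≐ f(app(app(f(f(f(2, 2), app(m, m)), zero), leaf(m)), 2), f(2, X2)).
Decompose f/2: app(T, 2) ≐ app(app(f(f(f(2, 2), app(m, m)), zero), leaf(m)), 2),  f(2, leaf(zero)) ≐ f(2, X2).
Decompose app/2: T ≐ app(f(f(f(2, 2), app(m, m)), zero), leaf(m)),  2 ≐ 2.
Bind T := app(f(f(f(2, 2), app(m, m)), zero), leaf(m)); no other remaining equation mentions T.
Delete trivial equation 2 ≐ 2.
Decompose f/2: 2 ≐ 2,  leaf(zero) ≐ X2.
Delete trivial equation 2 ≐ 2.
Bind X2 := leaf(zero). Substituting into the earlier binding gives N := wrap(wrap(leaf(zero))).
MGU = { Y2 := 2, N := wrap(wrap(leaf(zero))), X1 := f(f(2, 2), app(m, m)), T := app(f(f(f(2, 2), app(m, m)), zero), leaf(m)), X2 := leaf(zero) }, so X1 := f(f(2, 2), app(m, m)).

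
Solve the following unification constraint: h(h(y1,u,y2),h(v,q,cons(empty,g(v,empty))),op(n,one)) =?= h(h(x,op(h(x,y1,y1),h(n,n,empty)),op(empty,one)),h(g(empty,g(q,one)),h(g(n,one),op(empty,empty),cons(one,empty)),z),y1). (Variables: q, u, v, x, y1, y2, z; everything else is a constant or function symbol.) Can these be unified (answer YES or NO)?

Decompose h/3: h(y1,u,y2) =?= h(x,op(h(x,y1,y1),h(n,n,empty)),op(empty,one)),  h(v,q,cons(empty,g(v,empty))) =?= h(g(empty,g(q,one)),h(g(n,one),op(empty,empty),cons(one,empty)),z),  op(n,one) =?= y1.
Decompose h/3: y1 =?= x,  u =?= op(h(x,y1,y1),h(n,n,empty)),  y2 =?= op(empty,one).
Bind y1 := x; substituting into the 2 remaining equations that mention y1 gives: u =?= op(h(x,x,x),h(n,n,empty)),  op(n,one) =?= x.
Bind u := op(h(x,x,x),h(n,n,empty)); no other remaining equation mentions u.
Bind y2 := op(empty,one); no other remaining equation mentions y2.
Decompose h/3: v =?= g(empty,g(q,one)),  q =?= h(g(n,one),op(empty,empty),cons(one,empty)),  cons(empty,g(v,empty)) =?= z.
Bind v := g(empty,g(q,one)); substituting into the one remaining equation that mentions v gives: cons(empty,g(g(empty,g(q,one)),empty)) =?= z.
Bind q := h(g(n,one),op(empty,empty),cons(one,empty)); substituting into the one remaining equation that mentions q gives: cons(empty,g(g(empty,g(h(g(n,one),op(empty,empty),cons(one,empty)),one)),empty)) =?= z. Substituting into the earlier binding gives v := g(empty,g(h(g(n,one),op(empty,empty),cons(one,empty)),one)).
Bind z := cons(empty,g(g(empty,g(h(g(n,one),op(empty,empty),cons(one,empty)),one)),empty)); no other remaining equation mentions z.
Bind x := op(n,one). Substituting into the earlier bindings gives y1 := op(n,one), u := op(h(op(n,one),op(n,one),op(n,one)),h(n,n,empty)).
No equations remain and no clash or occurs-check failure arose, so a unifier exists.

YES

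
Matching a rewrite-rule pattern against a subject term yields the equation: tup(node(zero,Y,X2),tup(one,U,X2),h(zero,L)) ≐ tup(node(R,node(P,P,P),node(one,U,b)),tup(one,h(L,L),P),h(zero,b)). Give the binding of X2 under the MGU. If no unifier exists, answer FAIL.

node(one,h(b,b),b)

Decompose tup/3: node(zero,Y,X2) ≐ node(R,node(P,P,P),node(one,U,b)),  tup(one,U,X2) ≐ tup(one,h(L,L),P),  h(zero,L) ≐ h(zero,b).
Decompose node/3: zero ≐ R,  Y ≐ node(P,P,P),  X2 ≐ node(one,U,b).
Bind R := zero; no other remaining equation mentions R.
Bind Y := node(P,P,P); no other remaining equation mentions Y.
Bind X2 := node(one,U,b); substituting into the one remaining equation that mentions X2 gives: tup(one,U,node(one,U,b)) ≐ tup(one,h(L,L),P).
Decompose tup/3: one ≐ one,  U ≐ h(L,L),  node(one,U,b) ≐ P.
Delete trivial equation one ≐ one.
Bind U := h(L,L); substituting into the one remaining equation that mentions U gives: node(one,h(L,L),b) ≐ P. Substituting into the earlier binding gives X2 := node(one,h(L,L),b).
Bind P := node(one,h(L,L),b); no other remaining equation mentions P. Substituting into the earlier binding gives Y := node(node(one,h(L,L),b),node(one,h(L,L),b),node(one,h(L,L),b)).
Decompose h/2: zero ≐ zero,  L ≐ b.
Delete trivial equation zero ≐ zero.
Bind L := b. Substituting into the earlier bindings gives Y := node(node(one,h(b,b),b),node(one,h(b,b),b),node(one,h(b,b),b)), X2 := node(one,h(b,b),b), U := h(b,b), P := node(one,h(b,b),b).
MGU = { R ↦ zero, Y ↦ node(node(one,h(b,b),b),node(one,h(b,b),b),node(one,h(b,b),b)), X2 ↦ node(one,h(b,b),b), U ↦ h(b,b), P ↦ node(one,h(b,b),b), L ↦ b }, so X2 ↦ node(one,h(b,b),b).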